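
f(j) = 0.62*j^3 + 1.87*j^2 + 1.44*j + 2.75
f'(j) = 1.86*j^2 + 3.74*j + 1.44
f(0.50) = 4.02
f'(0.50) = 3.78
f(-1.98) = 2.42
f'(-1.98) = 1.33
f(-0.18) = 2.55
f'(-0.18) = 0.83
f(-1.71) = 2.66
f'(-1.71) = 0.48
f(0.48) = 3.94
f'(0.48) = 3.66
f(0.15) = 3.01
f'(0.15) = 2.04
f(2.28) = 23.10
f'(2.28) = 19.64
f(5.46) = 167.28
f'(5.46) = 77.31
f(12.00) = 1360.67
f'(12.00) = 314.16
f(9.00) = 619.16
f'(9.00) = 185.76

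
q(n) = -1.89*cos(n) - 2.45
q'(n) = 1.89*sin(n)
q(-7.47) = -3.16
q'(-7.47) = -1.75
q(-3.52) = -0.69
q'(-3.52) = 0.70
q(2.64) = -0.79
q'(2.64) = 0.91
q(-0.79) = -3.78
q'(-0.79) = -1.34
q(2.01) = -1.65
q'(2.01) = 1.71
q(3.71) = -0.86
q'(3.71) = -1.02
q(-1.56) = -2.47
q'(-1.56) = -1.89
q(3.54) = -0.71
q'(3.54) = -0.73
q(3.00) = -0.58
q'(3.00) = 0.27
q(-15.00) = -1.01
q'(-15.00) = -1.23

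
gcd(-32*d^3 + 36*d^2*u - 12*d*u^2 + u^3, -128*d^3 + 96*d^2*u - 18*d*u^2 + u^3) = 16*d^2 - 10*d*u + u^2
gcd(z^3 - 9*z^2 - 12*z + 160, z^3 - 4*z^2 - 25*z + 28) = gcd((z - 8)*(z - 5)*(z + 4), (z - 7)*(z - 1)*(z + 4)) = z + 4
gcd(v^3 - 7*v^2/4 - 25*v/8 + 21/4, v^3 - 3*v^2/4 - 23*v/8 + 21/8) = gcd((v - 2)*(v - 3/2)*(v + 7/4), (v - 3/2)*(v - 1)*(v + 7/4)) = v^2 + v/4 - 21/8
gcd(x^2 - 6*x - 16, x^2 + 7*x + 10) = x + 2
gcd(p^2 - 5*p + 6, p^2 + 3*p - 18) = p - 3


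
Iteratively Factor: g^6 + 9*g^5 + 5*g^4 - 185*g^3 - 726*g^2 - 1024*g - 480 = (g + 4)*(g^5 + 5*g^4 - 15*g^3 - 125*g^2 - 226*g - 120) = (g - 5)*(g + 4)*(g^4 + 10*g^3 + 35*g^2 + 50*g + 24) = (g - 5)*(g + 4)^2*(g^3 + 6*g^2 + 11*g + 6) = (g - 5)*(g + 2)*(g + 4)^2*(g^2 + 4*g + 3) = (g - 5)*(g + 2)*(g + 3)*(g + 4)^2*(g + 1)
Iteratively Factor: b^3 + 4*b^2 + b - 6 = (b - 1)*(b^2 + 5*b + 6) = (b - 1)*(b + 2)*(b + 3)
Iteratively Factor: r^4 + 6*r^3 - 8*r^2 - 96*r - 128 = (r + 4)*(r^3 + 2*r^2 - 16*r - 32) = (r + 2)*(r + 4)*(r^2 - 16) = (r + 2)*(r + 4)^2*(r - 4)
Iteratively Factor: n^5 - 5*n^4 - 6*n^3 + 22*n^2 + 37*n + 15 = (n + 1)*(n^4 - 6*n^3 + 22*n + 15) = (n - 3)*(n + 1)*(n^3 - 3*n^2 - 9*n - 5) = (n - 5)*(n - 3)*(n + 1)*(n^2 + 2*n + 1) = (n - 5)*(n - 3)*(n + 1)^2*(n + 1)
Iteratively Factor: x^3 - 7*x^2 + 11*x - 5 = (x - 1)*(x^2 - 6*x + 5) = (x - 5)*(x - 1)*(x - 1)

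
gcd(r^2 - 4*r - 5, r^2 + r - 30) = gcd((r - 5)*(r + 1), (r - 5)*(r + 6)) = r - 5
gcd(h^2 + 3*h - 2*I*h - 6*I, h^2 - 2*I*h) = h - 2*I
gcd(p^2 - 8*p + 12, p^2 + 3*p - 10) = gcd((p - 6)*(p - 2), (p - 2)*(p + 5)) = p - 2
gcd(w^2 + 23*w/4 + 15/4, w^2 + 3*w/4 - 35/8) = 1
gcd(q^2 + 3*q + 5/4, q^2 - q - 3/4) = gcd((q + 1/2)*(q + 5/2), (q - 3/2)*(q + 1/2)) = q + 1/2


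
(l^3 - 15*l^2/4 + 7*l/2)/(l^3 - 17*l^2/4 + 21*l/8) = 2*(4*l^2 - 15*l + 14)/(8*l^2 - 34*l + 21)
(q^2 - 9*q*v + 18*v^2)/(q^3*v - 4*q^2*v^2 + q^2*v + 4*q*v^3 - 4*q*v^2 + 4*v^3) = (q^2 - 9*q*v + 18*v^2)/(v*(q^3 - 4*q^2*v + q^2 + 4*q*v^2 - 4*q*v + 4*v^2))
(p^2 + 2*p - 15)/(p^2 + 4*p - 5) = (p - 3)/(p - 1)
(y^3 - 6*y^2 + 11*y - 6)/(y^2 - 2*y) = y - 4 + 3/y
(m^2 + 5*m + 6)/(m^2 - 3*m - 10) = (m + 3)/(m - 5)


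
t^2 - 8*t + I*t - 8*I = (t - 8)*(t + I)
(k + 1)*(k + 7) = k^2 + 8*k + 7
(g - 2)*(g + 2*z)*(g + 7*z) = g^3 + 9*g^2*z - 2*g^2 + 14*g*z^2 - 18*g*z - 28*z^2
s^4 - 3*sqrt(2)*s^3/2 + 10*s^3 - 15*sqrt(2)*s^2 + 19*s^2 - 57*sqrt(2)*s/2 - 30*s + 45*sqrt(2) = (s - 1)*(s + 5)*(s + 6)*(s - 3*sqrt(2)/2)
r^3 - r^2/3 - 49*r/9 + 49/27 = (r - 7/3)*(r - 1/3)*(r + 7/3)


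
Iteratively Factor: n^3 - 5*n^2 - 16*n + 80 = (n - 5)*(n^2 - 16) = (n - 5)*(n - 4)*(n + 4)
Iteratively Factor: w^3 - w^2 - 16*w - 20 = (w - 5)*(w^2 + 4*w + 4) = (w - 5)*(w + 2)*(w + 2)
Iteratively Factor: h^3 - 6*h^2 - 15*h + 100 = (h + 4)*(h^2 - 10*h + 25) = (h - 5)*(h + 4)*(h - 5)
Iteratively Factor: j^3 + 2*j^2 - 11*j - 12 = (j + 4)*(j^2 - 2*j - 3) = (j + 1)*(j + 4)*(j - 3)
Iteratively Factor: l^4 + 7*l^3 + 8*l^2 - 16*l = (l + 4)*(l^3 + 3*l^2 - 4*l) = (l - 1)*(l + 4)*(l^2 + 4*l) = l*(l - 1)*(l + 4)*(l + 4)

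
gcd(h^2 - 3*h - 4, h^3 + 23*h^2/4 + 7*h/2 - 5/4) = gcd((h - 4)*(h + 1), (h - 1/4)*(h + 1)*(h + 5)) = h + 1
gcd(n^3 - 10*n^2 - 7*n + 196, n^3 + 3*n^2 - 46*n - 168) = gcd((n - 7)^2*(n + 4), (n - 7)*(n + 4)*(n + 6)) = n^2 - 3*n - 28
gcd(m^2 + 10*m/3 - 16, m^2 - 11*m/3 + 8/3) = m - 8/3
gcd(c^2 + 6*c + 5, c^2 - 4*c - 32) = 1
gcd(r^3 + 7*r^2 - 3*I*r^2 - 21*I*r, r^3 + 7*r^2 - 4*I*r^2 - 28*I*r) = r^2 + 7*r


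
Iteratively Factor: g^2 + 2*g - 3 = (g + 3)*(g - 1)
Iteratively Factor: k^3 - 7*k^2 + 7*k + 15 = (k - 5)*(k^2 - 2*k - 3) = (k - 5)*(k + 1)*(k - 3)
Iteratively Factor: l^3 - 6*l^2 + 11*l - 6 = (l - 2)*(l^2 - 4*l + 3) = (l - 3)*(l - 2)*(l - 1)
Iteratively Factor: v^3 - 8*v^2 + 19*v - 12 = (v - 3)*(v^2 - 5*v + 4) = (v - 3)*(v - 1)*(v - 4)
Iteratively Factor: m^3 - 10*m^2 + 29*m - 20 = (m - 1)*(m^2 - 9*m + 20) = (m - 5)*(m - 1)*(m - 4)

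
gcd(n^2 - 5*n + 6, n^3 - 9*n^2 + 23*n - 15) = n - 3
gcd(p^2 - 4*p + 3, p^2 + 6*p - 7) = p - 1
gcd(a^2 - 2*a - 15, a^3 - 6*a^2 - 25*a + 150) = a - 5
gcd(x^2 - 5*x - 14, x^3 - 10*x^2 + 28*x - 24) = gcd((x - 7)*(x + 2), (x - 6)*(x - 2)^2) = 1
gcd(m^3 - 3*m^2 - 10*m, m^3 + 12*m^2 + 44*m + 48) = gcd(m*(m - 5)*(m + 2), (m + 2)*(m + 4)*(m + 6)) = m + 2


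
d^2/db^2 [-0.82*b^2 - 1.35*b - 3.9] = -1.64000000000000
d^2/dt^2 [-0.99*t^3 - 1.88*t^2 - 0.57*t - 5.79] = -5.94*t - 3.76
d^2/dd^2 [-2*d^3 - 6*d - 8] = -12*d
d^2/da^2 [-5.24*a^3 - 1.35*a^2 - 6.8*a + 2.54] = -31.44*a - 2.7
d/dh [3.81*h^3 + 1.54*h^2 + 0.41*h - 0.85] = 11.43*h^2 + 3.08*h + 0.41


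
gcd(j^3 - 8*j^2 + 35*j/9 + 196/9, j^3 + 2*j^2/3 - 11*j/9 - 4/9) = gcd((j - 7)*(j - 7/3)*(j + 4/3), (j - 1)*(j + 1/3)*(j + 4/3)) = j + 4/3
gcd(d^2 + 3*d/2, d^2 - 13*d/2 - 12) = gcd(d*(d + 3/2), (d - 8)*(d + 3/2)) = d + 3/2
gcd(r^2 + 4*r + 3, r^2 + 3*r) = r + 3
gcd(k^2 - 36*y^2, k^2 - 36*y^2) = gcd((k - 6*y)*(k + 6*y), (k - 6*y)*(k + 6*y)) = -k^2 + 36*y^2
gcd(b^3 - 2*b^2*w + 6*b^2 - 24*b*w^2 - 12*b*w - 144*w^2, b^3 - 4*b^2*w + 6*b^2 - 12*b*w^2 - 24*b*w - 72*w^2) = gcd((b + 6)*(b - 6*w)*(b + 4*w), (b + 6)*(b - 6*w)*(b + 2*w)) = -b^2 + 6*b*w - 6*b + 36*w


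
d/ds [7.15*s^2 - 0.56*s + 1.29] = 14.3*s - 0.56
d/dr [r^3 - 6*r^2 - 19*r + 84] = 3*r^2 - 12*r - 19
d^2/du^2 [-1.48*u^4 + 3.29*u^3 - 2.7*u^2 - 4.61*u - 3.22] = -17.76*u^2 + 19.74*u - 5.4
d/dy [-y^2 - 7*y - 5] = -2*y - 7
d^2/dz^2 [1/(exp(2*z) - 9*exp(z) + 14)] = ((9 - 4*exp(z))*(exp(2*z) - 9*exp(z) + 14) + 2*(2*exp(z) - 9)^2*exp(z))*exp(z)/(exp(2*z) - 9*exp(z) + 14)^3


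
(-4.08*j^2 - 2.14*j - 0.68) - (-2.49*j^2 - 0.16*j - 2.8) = -1.59*j^2 - 1.98*j + 2.12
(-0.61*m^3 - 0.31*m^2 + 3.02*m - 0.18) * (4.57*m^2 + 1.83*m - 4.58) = -2.7877*m^5 - 2.533*m^4 + 16.0279*m^3 + 6.1238*m^2 - 14.161*m + 0.8244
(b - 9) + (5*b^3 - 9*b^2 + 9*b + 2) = 5*b^3 - 9*b^2 + 10*b - 7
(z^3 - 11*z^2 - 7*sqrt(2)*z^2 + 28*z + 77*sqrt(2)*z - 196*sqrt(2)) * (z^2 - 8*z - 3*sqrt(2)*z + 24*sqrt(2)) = z^5 - 19*z^4 - 10*sqrt(2)*z^4 + 158*z^3 + 190*sqrt(2)*z^3 - 1160*sqrt(2)*z^2 - 1022*z^2 + 2240*sqrt(2)*z + 4872*z - 9408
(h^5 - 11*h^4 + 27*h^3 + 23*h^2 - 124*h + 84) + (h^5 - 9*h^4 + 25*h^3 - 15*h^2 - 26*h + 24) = 2*h^5 - 20*h^4 + 52*h^3 + 8*h^2 - 150*h + 108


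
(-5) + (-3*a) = -3*a - 5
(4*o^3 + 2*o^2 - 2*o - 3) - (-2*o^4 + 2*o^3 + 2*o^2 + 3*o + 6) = 2*o^4 + 2*o^3 - 5*o - 9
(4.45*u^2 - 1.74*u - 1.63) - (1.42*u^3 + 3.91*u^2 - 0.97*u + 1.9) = -1.42*u^3 + 0.54*u^2 - 0.77*u - 3.53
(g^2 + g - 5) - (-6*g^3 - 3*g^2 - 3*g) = 6*g^3 + 4*g^2 + 4*g - 5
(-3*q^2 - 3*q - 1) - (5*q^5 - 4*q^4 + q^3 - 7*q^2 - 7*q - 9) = -5*q^5 + 4*q^4 - q^3 + 4*q^2 + 4*q + 8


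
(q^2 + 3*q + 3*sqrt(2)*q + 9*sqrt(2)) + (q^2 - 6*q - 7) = 2*q^2 - 3*q + 3*sqrt(2)*q - 7 + 9*sqrt(2)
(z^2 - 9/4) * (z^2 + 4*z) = z^4 + 4*z^3 - 9*z^2/4 - 9*z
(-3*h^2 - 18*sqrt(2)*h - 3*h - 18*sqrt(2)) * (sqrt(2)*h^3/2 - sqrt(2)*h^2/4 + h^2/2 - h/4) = -3*sqrt(2)*h^5/2 - 39*h^4/2 - 3*sqrt(2)*h^4/4 - 33*sqrt(2)*h^3/4 - 39*h^3/4 - 9*sqrt(2)*h^2/2 + 39*h^2/4 + 9*sqrt(2)*h/2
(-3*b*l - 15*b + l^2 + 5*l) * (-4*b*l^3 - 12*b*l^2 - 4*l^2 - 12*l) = 12*b^2*l^4 + 96*b^2*l^3 + 180*b^2*l^2 - 4*b*l^5 - 32*b*l^4 - 48*b*l^3 + 96*b*l^2 + 180*b*l - 4*l^4 - 32*l^3 - 60*l^2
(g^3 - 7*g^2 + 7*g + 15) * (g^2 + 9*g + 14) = g^5 + 2*g^4 - 42*g^3 - 20*g^2 + 233*g + 210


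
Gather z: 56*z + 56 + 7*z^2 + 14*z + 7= 7*z^2 + 70*z + 63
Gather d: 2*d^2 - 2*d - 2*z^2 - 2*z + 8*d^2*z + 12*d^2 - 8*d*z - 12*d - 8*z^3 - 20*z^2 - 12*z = d^2*(8*z + 14) + d*(-8*z - 14) - 8*z^3 - 22*z^2 - 14*z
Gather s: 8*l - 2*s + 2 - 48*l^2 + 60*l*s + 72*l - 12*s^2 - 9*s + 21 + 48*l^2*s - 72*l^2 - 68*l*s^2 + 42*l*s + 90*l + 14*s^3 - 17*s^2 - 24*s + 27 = -120*l^2 + 170*l + 14*s^3 + s^2*(-68*l - 29) + s*(48*l^2 + 102*l - 35) + 50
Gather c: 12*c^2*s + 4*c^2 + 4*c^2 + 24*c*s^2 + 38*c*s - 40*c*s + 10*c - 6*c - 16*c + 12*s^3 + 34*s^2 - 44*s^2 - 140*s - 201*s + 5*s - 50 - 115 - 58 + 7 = c^2*(12*s + 8) + c*(24*s^2 - 2*s - 12) + 12*s^3 - 10*s^2 - 336*s - 216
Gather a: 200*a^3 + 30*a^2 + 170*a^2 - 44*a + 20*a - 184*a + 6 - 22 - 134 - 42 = 200*a^3 + 200*a^2 - 208*a - 192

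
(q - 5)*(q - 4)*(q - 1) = q^3 - 10*q^2 + 29*q - 20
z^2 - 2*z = z*(z - 2)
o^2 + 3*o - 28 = (o - 4)*(o + 7)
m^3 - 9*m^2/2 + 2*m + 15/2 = (m - 3)*(m - 5/2)*(m + 1)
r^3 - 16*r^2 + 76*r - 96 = (r - 8)*(r - 6)*(r - 2)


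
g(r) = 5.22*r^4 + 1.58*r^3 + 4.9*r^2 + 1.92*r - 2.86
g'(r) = 20.88*r^3 + 4.74*r^2 + 9.8*r + 1.92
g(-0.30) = -3.00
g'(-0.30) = -1.16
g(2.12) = 143.73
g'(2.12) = 242.95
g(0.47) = -0.46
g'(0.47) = 9.74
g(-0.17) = -3.05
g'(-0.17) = 0.29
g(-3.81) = 1073.51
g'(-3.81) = -1121.41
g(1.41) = 34.65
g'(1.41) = 83.69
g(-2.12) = 105.48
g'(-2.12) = -196.50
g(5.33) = 4598.70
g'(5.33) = 3350.45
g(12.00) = 111697.94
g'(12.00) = 36882.72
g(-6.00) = 6585.86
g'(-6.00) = -4396.32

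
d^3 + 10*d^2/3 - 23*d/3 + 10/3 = (d - 1)*(d - 2/3)*(d + 5)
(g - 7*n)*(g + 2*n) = g^2 - 5*g*n - 14*n^2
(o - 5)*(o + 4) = o^2 - o - 20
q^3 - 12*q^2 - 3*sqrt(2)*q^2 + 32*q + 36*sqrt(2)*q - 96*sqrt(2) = (q - 8)*(q - 4)*(q - 3*sqrt(2))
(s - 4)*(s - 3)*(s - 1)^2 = s^4 - 9*s^3 + 27*s^2 - 31*s + 12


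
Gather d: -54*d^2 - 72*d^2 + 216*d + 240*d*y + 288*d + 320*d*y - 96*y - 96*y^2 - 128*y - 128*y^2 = -126*d^2 + d*(560*y + 504) - 224*y^2 - 224*y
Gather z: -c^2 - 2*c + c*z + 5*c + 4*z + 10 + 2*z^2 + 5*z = -c^2 + 3*c + 2*z^2 + z*(c + 9) + 10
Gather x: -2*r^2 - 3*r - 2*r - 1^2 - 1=-2*r^2 - 5*r - 2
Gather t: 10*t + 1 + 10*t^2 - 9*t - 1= 10*t^2 + t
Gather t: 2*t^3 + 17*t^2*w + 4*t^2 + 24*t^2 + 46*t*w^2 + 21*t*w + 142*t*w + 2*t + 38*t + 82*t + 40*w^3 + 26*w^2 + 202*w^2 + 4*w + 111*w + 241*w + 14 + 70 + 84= 2*t^3 + t^2*(17*w + 28) + t*(46*w^2 + 163*w + 122) + 40*w^3 + 228*w^2 + 356*w + 168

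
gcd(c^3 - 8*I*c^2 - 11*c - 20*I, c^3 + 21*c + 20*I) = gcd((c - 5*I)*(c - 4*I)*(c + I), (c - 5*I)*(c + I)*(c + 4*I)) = c^2 - 4*I*c + 5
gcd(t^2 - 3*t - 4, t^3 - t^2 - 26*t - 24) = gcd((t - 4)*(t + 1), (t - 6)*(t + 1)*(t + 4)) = t + 1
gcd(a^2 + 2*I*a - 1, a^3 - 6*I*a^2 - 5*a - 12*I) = a + I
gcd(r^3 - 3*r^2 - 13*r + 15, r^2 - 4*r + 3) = r - 1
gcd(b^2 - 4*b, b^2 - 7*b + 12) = b - 4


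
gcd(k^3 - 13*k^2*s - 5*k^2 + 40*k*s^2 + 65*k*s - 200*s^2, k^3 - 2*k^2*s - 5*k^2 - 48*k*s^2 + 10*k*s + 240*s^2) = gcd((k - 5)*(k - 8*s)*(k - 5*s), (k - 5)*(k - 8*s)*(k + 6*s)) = -k^2 + 8*k*s + 5*k - 40*s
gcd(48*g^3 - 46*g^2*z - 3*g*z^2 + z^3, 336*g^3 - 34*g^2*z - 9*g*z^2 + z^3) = -48*g^2 - 2*g*z + z^2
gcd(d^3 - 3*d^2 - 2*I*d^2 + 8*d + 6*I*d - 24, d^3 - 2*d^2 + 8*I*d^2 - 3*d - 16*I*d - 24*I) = d - 3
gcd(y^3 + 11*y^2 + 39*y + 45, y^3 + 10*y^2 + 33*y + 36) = y^2 + 6*y + 9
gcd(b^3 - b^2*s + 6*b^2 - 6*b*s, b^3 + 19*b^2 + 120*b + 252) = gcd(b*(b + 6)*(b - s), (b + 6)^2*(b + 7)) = b + 6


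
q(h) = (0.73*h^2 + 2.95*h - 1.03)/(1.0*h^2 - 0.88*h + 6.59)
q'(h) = (0.88 - 2.0*h)*(0.73*h^2 + 2.95*h - 1.03)/(1.0*h^2 - 0.88*h + 6.59)^2 + (1.46*h + 2.95)/(1.0*h^2 - 0.88*h + 6.59)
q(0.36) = 0.02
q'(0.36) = 0.54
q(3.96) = 1.18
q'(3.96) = 0.02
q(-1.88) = -0.34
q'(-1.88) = -0.12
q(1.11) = 0.46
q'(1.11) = 0.58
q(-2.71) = -0.22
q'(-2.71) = -0.15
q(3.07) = 1.12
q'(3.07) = 0.12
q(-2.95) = -0.19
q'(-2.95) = -0.15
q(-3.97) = -0.05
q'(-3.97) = -0.13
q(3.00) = 1.11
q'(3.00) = 0.13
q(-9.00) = 0.33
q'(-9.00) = -0.04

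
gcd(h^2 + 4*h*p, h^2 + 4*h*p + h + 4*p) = h + 4*p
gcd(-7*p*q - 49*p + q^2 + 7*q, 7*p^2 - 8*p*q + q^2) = 7*p - q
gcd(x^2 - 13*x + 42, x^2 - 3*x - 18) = x - 6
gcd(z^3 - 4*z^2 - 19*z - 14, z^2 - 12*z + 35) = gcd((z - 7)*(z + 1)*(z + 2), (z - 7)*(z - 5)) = z - 7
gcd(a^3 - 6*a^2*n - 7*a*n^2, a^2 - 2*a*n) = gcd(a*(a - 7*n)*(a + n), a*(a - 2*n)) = a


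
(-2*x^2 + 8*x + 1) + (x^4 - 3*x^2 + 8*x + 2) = x^4 - 5*x^2 + 16*x + 3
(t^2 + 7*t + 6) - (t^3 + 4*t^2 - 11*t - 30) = -t^3 - 3*t^2 + 18*t + 36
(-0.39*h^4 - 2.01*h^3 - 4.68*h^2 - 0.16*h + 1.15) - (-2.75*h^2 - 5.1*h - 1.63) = -0.39*h^4 - 2.01*h^3 - 1.93*h^2 + 4.94*h + 2.78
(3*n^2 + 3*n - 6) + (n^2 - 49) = 4*n^2 + 3*n - 55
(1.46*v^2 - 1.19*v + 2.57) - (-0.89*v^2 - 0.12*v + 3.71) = 2.35*v^2 - 1.07*v - 1.14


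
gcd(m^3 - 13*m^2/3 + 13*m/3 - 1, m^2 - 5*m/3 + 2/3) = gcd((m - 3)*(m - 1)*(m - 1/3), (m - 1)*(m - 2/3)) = m - 1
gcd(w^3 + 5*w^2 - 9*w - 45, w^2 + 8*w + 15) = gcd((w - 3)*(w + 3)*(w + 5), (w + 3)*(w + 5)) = w^2 + 8*w + 15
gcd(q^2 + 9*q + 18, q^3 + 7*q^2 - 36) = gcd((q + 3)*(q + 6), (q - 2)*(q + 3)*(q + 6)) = q^2 + 9*q + 18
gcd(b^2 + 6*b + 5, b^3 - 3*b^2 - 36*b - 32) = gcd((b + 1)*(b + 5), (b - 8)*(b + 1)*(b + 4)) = b + 1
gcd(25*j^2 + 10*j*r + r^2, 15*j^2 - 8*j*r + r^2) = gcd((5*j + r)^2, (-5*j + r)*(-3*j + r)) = 1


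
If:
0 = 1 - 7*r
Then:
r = 1/7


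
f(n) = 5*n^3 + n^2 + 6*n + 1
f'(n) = 15*n^2 + 2*n + 6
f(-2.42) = -78.53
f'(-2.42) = 89.01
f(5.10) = 720.86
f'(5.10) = 406.35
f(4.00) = 361.00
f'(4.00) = 254.00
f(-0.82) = -6.00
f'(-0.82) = 14.45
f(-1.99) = -46.38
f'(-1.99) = 61.42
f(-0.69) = -4.31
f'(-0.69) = 11.76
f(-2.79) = -116.54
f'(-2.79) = 117.18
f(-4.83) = -568.04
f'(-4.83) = 346.27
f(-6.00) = -1079.00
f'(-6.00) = 534.00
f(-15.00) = -16739.00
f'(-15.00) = 3351.00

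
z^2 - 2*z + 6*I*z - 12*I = (z - 2)*(z + 6*I)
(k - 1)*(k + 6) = k^2 + 5*k - 6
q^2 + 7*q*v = q*(q + 7*v)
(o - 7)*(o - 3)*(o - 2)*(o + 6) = o^4 - 6*o^3 - 31*o^2 + 204*o - 252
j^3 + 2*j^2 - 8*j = j*(j - 2)*(j + 4)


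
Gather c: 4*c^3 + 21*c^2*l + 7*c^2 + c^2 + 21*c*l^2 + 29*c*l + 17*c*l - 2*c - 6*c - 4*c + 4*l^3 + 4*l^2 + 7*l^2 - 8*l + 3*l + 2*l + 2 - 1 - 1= 4*c^3 + c^2*(21*l + 8) + c*(21*l^2 + 46*l - 12) + 4*l^3 + 11*l^2 - 3*l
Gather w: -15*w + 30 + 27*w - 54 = 12*w - 24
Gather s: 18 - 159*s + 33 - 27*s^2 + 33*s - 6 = -27*s^2 - 126*s + 45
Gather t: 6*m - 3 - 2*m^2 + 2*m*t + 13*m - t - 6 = -2*m^2 + 19*m + t*(2*m - 1) - 9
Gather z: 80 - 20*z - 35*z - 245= -55*z - 165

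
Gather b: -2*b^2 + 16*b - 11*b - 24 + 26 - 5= -2*b^2 + 5*b - 3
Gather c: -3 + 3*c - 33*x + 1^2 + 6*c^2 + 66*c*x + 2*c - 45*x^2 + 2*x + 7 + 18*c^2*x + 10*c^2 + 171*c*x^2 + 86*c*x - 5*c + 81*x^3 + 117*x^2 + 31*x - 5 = c^2*(18*x + 16) + c*(171*x^2 + 152*x) + 81*x^3 + 72*x^2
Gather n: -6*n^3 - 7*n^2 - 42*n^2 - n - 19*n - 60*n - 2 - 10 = -6*n^3 - 49*n^2 - 80*n - 12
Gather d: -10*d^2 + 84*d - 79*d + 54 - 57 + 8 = -10*d^2 + 5*d + 5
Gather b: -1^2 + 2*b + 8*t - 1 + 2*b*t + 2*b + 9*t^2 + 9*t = b*(2*t + 4) + 9*t^2 + 17*t - 2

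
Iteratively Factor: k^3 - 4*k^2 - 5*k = (k + 1)*(k^2 - 5*k) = (k - 5)*(k + 1)*(k)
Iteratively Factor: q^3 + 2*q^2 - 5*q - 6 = (q + 3)*(q^2 - q - 2) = (q - 2)*(q + 3)*(q + 1)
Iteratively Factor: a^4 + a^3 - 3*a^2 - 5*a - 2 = (a + 1)*(a^3 - 3*a - 2) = (a + 1)^2*(a^2 - a - 2) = (a - 2)*(a + 1)^2*(a + 1)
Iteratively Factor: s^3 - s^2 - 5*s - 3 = (s - 3)*(s^2 + 2*s + 1) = (s - 3)*(s + 1)*(s + 1)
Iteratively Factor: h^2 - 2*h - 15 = (h + 3)*(h - 5)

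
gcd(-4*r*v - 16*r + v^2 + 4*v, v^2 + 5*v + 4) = v + 4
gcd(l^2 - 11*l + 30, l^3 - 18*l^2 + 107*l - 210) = l^2 - 11*l + 30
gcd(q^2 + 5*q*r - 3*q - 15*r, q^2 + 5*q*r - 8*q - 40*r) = q + 5*r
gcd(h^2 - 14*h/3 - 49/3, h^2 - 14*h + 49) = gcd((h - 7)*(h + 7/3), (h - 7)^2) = h - 7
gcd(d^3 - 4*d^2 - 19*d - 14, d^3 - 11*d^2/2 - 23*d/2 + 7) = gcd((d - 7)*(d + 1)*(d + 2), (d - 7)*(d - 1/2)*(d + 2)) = d^2 - 5*d - 14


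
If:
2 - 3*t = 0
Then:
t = 2/3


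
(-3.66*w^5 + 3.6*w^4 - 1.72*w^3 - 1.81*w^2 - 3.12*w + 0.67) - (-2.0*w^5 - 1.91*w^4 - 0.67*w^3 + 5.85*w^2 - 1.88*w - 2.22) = -1.66*w^5 + 5.51*w^4 - 1.05*w^3 - 7.66*w^2 - 1.24*w + 2.89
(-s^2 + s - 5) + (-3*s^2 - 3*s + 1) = -4*s^2 - 2*s - 4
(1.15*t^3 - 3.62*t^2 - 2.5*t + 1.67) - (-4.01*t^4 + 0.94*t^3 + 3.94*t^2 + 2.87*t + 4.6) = 4.01*t^4 + 0.21*t^3 - 7.56*t^2 - 5.37*t - 2.93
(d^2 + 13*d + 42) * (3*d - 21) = 3*d^3 + 18*d^2 - 147*d - 882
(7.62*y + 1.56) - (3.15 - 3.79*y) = 11.41*y - 1.59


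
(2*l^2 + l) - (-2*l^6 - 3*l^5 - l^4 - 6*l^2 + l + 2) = 2*l^6 + 3*l^5 + l^4 + 8*l^2 - 2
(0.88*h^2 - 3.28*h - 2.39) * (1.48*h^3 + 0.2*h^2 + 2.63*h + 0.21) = 1.3024*h^5 - 4.6784*h^4 - 1.8788*h^3 - 8.9196*h^2 - 6.9745*h - 0.5019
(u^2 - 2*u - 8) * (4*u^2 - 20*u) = 4*u^4 - 28*u^3 + 8*u^2 + 160*u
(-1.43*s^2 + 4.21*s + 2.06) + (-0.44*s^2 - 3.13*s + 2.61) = -1.87*s^2 + 1.08*s + 4.67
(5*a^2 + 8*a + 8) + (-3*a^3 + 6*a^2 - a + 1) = -3*a^3 + 11*a^2 + 7*a + 9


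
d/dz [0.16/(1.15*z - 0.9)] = -0.184/(1.15*z - 0.9)^2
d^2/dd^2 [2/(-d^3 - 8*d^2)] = 4*((d + 8)*(3*d + 8) - (3*d + 16)^2)/(d^4*(d + 8)^3)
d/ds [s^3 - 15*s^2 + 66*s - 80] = 3*s^2 - 30*s + 66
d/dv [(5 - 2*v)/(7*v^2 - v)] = (14*v^2 - 70*v + 5)/(v^2*(49*v^2 - 14*v + 1))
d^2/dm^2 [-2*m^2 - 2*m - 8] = -4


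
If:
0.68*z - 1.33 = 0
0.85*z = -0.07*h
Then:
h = -23.75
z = 1.96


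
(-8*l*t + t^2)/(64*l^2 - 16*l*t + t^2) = t/(-8*l + t)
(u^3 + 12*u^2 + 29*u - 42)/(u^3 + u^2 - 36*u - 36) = (u^2 + 6*u - 7)/(u^2 - 5*u - 6)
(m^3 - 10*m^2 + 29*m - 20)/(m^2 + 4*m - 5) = (m^2 - 9*m + 20)/(m + 5)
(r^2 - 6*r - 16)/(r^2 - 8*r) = (r + 2)/r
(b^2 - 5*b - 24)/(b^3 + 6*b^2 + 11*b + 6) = (b - 8)/(b^2 + 3*b + 2)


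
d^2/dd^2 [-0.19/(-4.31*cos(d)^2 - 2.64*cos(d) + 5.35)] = (-14.117836*(1 - cos(d)^2)^2 - 6.485688*cos(d)^3 - 25.907602*cos(d)^2 + 10.287816*cos(d) + 25.528514)/(4.31*cos(d)^2 + 2.64*cos(d) - 5.35)^3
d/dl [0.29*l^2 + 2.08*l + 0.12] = 0.58*l + 2.08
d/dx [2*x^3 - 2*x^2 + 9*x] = 6*x^2 - 4*x + 9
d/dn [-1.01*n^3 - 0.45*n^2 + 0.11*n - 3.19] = -3.03*n^2 - 0.9*n + 0.11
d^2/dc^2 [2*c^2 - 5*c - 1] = 4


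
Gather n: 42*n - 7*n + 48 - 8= 35*n + 40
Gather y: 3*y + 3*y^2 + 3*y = 3*y^2 + 6*y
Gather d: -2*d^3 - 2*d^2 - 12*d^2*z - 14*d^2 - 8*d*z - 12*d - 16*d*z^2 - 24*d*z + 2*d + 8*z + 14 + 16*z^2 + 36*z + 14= -2*d^3 + d^2*(-12*z - 16) + d*(-16*z^2 - 32*z - 10) + 16*z^2 + 44*z + 28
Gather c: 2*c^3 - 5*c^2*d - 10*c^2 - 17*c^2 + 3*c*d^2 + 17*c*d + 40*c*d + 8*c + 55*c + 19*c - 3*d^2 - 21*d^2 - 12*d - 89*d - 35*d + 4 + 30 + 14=2*c^3 + c^2*(-5*d - 27) + c*(3*d^2 + 57*d + 82) - 24*d^2 - 136*d + 48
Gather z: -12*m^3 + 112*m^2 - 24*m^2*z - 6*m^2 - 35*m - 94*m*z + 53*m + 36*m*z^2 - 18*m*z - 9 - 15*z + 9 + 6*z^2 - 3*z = -12*m^3 + 106*m^2 + 18*m + z^2*(36*m + 6) + z*(-24*m^2 - 112*m - 18)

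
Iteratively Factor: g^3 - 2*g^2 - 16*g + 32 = (g + 4)*(g^2 - 6*g + 8) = (g - 4)*(g + 4)*(g - 2)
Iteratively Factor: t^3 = (t)*(t^2) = t^2*(t)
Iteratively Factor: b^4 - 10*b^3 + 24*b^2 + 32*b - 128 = (b - 4)*(b^3 - 6*b^2 + 32) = (b - 4)^2*(b^2 - 2*b - 8) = (b - 4)^3*(b + 2)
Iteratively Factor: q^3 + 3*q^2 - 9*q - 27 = (q + 3)*(q^2 - 9) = (q + 3)^2*(q - 3)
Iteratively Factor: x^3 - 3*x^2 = (x - 3)*(x^2) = x*(x - 3)*(x)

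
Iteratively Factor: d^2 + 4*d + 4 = (d + 2)*(d + 2)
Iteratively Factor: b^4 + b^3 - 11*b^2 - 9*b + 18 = (b + 3)*(b^3 - 2*b^2 - 5*b + 6) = (b + 2)*(b + 3)*(b^2 - 4*b + 3) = (b - 1)*(b + 2)*(b + 3)*(b - 3)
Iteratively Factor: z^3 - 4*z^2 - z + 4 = (z - 1)*(z^2 - 3*z - 4) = (z - 1)*(z + 1)*(z - 4)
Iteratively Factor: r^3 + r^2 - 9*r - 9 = (r - 3)*(r^2 + 4*r + 3) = (r - 3)*(r + 1)*(r + 3)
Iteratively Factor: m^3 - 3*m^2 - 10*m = (m - 5)*(m^2 + 2*m) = (m - 5)*(m + 2)*(m)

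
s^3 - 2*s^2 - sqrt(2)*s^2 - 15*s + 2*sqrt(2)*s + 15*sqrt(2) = (s - 5)*(s + 3)*(s - sqrt(2))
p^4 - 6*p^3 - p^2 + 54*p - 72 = (p - 4)*(p - 3)*(p - 2)*(p + 3)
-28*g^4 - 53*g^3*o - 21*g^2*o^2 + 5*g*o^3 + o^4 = (-4*g + o)*(g + o)^2*(7*g + o)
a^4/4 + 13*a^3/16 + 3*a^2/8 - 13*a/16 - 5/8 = (a/4 + 1/2)*(a - 1)*(a + 1)*(a + 5/4)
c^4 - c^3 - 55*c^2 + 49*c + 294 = (c - 7)*(c - 3)*(c + 2)*(c + 7)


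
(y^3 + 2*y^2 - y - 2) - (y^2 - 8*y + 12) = y^3 + y^2 + 7*y - 14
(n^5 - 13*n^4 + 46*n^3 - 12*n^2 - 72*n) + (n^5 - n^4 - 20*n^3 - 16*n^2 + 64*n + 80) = 2*n^5 - 14*n^4 + 26*n^3 - 28*n^2 - 8*n + 80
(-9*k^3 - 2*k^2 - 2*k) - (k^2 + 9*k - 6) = -9*k^3 - 3*k^2 - 11*k + 6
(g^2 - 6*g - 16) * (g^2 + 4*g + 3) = g^4 - 2*g^3 - 37*g^2 - 82*g - 48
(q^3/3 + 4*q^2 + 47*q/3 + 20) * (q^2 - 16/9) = q^5/3 + 4*q^4 + 407*q^3/27 + 116*q^2/9 - 752*q/27 - 320/9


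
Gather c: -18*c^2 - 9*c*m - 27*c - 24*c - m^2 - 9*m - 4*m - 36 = -18*c^2 + c*(-9*m - 51) - m^2 - 13*m - 36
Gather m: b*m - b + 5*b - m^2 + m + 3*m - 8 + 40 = 4*b - m^2 + m*(b + 4) + 32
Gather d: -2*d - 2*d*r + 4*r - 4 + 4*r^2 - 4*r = d*(-2*r - 2) + 4*r^2 - 4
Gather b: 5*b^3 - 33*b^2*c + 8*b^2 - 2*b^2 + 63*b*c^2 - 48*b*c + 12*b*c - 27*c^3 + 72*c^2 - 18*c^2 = 5*b^3 + b^2*(6 - 33*c) + b*(63*c^2 - 36*c) - 27*c^3 + 54*c^2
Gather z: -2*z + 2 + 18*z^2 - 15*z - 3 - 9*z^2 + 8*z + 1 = 9*z^2 - 9*z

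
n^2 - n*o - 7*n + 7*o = (n - 7)*(n - o)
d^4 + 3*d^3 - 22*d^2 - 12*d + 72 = (d - 3)*(d - 2)*(d + 2)*(d + 6)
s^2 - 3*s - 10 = (s - 5)*(s + 2)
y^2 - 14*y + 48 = (y - 8)*(y - 6)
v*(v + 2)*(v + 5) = v^3 + 7*v^2 + 10*v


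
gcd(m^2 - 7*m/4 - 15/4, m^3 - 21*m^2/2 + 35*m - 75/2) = m - 3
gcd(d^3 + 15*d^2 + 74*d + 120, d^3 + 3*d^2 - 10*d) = d + 5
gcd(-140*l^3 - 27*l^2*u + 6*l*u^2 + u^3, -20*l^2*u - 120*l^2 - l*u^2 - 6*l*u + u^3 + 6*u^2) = -20*l^2 - l*u + u^2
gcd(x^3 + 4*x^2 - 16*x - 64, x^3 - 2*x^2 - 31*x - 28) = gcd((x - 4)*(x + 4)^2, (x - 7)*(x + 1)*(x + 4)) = x + 4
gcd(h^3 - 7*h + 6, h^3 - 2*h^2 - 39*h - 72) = h + 3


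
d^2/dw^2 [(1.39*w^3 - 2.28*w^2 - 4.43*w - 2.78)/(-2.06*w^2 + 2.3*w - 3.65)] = (65.400196*w^3 + 37.937628*w^2 - 389.99451*w + 122.73706)/(8.741816*w^6 - 29.28084*w^5 + 79.15962*w^4 - 115.9292*w^3 + 140.25855*w^2 - 91.92525*w + 48.627125)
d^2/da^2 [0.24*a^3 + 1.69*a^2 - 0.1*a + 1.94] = 1.44*a + 3.38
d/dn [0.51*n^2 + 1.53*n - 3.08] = 1.02*n + 1.53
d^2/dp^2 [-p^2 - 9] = -2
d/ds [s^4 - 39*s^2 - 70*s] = 4*s^3 - 78*s - 70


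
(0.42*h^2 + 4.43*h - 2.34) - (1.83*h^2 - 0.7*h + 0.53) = -1.41*h^2 + 5.13*h - 2.87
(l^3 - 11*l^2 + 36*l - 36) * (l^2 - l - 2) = l^5 - 12*l^4 + 45*l^3 - 50*l^2 - 36*l + 72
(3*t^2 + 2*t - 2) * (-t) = -3*t^3 - 2*t^2 + 2*t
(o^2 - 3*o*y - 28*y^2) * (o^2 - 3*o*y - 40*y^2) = o^4 - 6*o^3*y - 59*o^2*y^2 + 204*o*y^3 + 1120*y^4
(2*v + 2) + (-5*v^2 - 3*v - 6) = -5*v^2 - v - 4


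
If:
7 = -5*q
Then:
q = -7/5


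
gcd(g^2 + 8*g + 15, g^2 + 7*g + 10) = g + 5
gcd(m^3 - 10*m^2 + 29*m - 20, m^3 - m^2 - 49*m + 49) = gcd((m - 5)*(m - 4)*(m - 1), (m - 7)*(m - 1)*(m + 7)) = m - 1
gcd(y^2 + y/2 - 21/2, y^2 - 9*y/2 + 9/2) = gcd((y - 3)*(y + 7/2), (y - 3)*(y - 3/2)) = y - 3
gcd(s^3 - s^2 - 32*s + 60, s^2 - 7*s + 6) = 1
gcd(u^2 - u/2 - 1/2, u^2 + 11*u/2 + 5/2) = u + 1/2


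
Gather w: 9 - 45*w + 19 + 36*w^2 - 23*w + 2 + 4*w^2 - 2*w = 40*w^2 - 70*w + 30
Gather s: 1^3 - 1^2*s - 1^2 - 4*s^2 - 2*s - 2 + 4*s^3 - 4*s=4*s^3 - 4*s^2 - 7*s - 2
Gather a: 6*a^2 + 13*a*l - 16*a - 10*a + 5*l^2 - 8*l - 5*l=6*a^2 + a*(13*l - 26) + 5*l^2 - 13*l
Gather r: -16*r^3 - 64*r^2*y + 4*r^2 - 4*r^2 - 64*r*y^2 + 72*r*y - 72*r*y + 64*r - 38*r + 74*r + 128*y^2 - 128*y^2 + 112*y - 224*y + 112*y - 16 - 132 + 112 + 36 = -16*r^3 - 64*r^2*y + r*(100 - 64*y^2)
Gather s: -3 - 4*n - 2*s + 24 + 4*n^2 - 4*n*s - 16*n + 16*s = 4*n^2 - 20*n + s*(14 - 4*n) + 21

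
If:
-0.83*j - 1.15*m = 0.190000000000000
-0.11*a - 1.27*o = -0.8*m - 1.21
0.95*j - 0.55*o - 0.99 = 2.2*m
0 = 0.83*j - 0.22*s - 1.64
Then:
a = -15.511957712272*s - 92.6843962266601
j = 0.265060240963855*s + 1.97590361445783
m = -0.191304347826087*s - 1.59130434782609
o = 1.22304871660555*s + 7.97814181627697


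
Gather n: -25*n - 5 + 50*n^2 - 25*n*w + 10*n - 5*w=50*n^2 + n*(-25*w - 15) - 5*w - 5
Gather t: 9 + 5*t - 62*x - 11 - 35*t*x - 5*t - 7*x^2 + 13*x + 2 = -35*t*x - 7*x^2 - 49*x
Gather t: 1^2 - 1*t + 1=2 - t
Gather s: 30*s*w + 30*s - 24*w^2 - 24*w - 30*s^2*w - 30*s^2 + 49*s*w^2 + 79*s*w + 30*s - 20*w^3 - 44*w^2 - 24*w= s^2*(-30*w - 30) + s*(49*w^2 + 109*w + 60) - 20*w^3 - 68*w^2 - 48*w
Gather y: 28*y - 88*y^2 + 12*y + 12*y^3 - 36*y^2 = 12*y^3 - 124*y^2 + 40*y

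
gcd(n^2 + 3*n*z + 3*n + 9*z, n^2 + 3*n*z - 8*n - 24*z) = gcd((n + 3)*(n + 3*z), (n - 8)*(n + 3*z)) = n + 3*z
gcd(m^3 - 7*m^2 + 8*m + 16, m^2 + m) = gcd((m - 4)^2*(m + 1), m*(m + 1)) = m + 1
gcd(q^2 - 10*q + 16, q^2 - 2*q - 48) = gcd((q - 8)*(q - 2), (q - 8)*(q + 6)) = q - 8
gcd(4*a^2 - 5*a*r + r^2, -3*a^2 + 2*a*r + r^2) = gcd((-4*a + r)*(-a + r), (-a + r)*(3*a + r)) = -a + r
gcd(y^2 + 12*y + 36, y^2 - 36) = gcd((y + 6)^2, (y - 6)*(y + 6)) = y + 6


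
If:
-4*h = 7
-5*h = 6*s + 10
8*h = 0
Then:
No Solution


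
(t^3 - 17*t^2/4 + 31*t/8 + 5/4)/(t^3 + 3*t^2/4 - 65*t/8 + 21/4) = (8*t^2 - 18*t - 5)/(8*t^2 + 22*t - 21)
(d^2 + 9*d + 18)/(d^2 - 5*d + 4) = (d^2 + 9*d + 18)/(d^2 - 5*d + 4)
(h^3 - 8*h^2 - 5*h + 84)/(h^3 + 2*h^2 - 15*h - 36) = (h - 7)/(h + 3)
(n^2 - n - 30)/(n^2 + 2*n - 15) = (n - 6)/(n - 3)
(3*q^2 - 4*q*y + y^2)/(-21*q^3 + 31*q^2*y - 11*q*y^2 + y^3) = 1/(-7*q + y)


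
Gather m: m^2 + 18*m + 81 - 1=m^2 + 18*m + 80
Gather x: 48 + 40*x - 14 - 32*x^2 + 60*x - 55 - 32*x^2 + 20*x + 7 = -64*x^2 + 120*x - 14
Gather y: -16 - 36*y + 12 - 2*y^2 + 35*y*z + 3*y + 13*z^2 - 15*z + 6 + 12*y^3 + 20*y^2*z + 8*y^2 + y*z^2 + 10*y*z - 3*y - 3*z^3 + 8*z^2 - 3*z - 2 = 12*y^3 + y^2*(20*z + 6) + y*(z^2 + 45*z - 36) - 3*z^3 + 21*z^2 - 18*z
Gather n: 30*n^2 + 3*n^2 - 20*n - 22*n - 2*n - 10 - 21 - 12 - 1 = 33*n^2 - 44*n - 44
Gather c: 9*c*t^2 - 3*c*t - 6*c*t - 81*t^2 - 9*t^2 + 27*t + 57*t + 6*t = c*(9*t^2 - 9*t) - 90*t^2 + 90*t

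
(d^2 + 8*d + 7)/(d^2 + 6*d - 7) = (d + 1)/(d - 1)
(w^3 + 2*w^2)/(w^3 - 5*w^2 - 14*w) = w/(w - 7)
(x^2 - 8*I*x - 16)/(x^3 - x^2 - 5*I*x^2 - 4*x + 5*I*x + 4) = (x - 4*I)/(x^2 - x*(1 + I) + I)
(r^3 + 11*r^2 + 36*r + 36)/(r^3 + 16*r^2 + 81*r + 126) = (r + 2)/(r + 7)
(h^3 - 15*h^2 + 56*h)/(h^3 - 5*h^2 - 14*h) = (h - 8)/(h + 2)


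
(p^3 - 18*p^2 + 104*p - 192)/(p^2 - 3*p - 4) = (p^2 - 14*p + 48)/(p + 1)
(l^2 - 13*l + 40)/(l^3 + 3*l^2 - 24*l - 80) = (l - 8)/(l^2 + 8*l + 16)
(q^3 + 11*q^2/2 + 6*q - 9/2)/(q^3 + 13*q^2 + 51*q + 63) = (q - 1/2)/(q + 7)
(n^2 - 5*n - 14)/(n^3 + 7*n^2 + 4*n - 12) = (n - 7)/(n^2 + 5*n - 6)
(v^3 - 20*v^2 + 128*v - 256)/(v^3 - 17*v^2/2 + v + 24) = 2*(v^2 - 12*v + 32)/(2*v^2 - v - 6)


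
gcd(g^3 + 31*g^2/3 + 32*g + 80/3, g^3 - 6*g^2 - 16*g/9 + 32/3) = g + 4/3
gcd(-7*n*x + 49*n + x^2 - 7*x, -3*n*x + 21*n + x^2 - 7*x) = x - 7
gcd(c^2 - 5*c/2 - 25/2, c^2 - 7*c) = 1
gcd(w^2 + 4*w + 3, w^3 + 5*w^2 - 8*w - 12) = w + 1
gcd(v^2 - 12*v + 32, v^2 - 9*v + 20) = v - 4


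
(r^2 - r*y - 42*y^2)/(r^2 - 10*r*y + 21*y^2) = (-r - 6*y)/(-r + 3*y)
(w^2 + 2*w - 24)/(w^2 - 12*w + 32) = (w + 6)/(w - 8)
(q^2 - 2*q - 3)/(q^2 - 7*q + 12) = (q + 1)/(q - 4)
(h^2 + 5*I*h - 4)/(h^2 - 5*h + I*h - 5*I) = (h + 4*I)/(h - 5)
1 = 1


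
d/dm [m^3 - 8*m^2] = m*(3*m - 16)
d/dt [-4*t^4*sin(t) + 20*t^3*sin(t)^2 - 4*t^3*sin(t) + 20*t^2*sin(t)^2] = 4*t*(-t^3*cos(t) - 4*t^2*sin(t) + 5*t^2*sin(2*t) - t^2*cos(t) + 15*t*sin(t)^2 - 3*t*sin(t) + 5*t*sin(2*t) + 10*sin(t)^2)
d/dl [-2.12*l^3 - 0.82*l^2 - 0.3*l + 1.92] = -6.36*l^2 - 1.64*l - 0.3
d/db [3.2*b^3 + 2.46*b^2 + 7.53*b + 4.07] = 9.6*b^2 + 4.92*b + 7.53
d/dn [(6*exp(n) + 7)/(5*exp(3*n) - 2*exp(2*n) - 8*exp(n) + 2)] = (-60*exp(3*n) - 93*exp(2*n) + 28*exp(n) + 68)*exp(n)/(25*exp(6*n) - 20*exp(5*n) - 76*exp(4*n) + 52*exp(3*n) + 56*exp(2*n) - 32*exp(n) + 4)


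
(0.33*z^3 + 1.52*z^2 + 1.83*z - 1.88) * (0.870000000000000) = 0.2871*z^3 + 1.3224*z^2 + 1.5921*z - 1.6356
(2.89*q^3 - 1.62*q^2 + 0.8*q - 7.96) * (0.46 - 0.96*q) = -2.7744*q^4 + 2.8846*q^3 - 1.5132*q^2 + 8.0096*q - 3.6616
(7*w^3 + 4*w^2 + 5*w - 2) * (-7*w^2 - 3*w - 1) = -49*w^5 - 49*w^4 - 54*w^3 - 5*w^2 + w + 2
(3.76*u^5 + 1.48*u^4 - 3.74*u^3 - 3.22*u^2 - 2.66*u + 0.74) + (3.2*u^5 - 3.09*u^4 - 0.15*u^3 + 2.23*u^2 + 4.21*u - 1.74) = 6.96*u^5 - 1.61*u^4 - 3.89*u^3 - 0.99*u^2 + 1.55*u - 1.0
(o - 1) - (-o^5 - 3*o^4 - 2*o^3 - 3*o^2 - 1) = o^5 + 3*o^4 + 2*o^3 + 3*o^2 + o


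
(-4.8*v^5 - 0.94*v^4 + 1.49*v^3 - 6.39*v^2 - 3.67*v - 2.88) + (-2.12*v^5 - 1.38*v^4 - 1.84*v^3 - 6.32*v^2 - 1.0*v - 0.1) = -6.92*v^5 - 2.32*v^4 - 0.35*v^3 - 12.71*v^2 - 4.67*v - 2.98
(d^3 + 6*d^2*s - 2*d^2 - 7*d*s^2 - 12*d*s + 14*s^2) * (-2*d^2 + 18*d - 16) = -2*d^5 - 12*d^4*s + 22*d^4 + 14*d^3*s^2 + 132*d^3*s - 52*d^3 - 154*d^2*s^2 - 312*d^2*s + 32*d^2 + 364*d*s^2 + 192*d*s - 224*s^2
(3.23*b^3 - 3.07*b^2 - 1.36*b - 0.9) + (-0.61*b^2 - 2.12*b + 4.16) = 3.23*b^3 - 3.68*b^2 - 3.48*b + 3.26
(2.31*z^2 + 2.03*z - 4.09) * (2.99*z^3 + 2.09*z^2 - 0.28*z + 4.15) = 6.9069*z^5 + 10.8976*z^4 - 8.6332*z^3 + 0.470000000000001*z^2 + 9.5697*z - 16.9735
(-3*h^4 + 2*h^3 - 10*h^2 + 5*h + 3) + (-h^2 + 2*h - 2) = -3*h^4 + 2*h^3 - 11*h^2 + 7*h + 1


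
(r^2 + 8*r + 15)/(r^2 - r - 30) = (r + 3)/(r - 6)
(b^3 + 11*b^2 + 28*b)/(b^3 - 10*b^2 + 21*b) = (b^2 + 11*b + 28)/(b^2 - 10*b + 21)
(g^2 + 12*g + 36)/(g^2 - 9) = (g^2 + 12*g + 36)/(g^2 - 9)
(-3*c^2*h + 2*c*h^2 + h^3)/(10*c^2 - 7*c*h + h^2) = h*(-3*c^2 + 2*c*h + h^2)/(10*c^2 - 7*c*h + h^2)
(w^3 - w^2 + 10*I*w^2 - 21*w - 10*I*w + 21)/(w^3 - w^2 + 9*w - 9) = (w + 7*I)/(w - 3*I)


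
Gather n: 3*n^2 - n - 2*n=3*n^2 - 3*n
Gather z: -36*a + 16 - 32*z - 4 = -36*a - 32*z + 12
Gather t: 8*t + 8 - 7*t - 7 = t + 1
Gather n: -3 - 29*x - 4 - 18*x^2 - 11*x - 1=-18*x^2 - 40*x - 8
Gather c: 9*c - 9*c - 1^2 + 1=0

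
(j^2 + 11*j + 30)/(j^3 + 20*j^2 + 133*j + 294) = (j + 5)/(j^2 + 14*j + 49)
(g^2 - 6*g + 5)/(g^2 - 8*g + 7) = (g - 5)/(g - 7)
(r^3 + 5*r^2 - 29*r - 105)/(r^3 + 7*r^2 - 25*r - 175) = (r + 3)/(r + 5)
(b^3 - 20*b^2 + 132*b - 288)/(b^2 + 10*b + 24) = (b^3 - 20*b^2 + 132*b - 288)/(b^2 + 10*b + 24)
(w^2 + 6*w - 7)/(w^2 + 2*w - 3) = (w + 7)/(w + 3)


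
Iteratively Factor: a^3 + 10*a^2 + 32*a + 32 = (a + 2)*(a^2 + 8*a + 16) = (a + 2)*(a + 4)*(a + 4)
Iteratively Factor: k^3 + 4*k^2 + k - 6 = (k - 1)*(k^2 + 5*k + 6) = (k - 1)*(k + 3)*(k + 2)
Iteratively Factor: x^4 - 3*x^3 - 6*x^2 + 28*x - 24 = (x - 2)*(x^3 - x^2 - 8*x + 12) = (x - 2)^2*(x^2 + x - 6) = (x - 2)^2*(x + 3)*(x - 2)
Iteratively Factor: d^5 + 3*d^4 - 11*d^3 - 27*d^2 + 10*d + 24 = (d + 1)*(d^4 + 2*d^3 - 13*d^2 - 14*d + 24) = (d + 1)*(d + 4)*(d^3 - 2*d^2 - 5*d + 6) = (d - 1)*(d + 1)*(d + 4)*(d^2 - d - 6) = (d - 3)*(d - 1)*(d + 1)*(d + 4)*(d + 2)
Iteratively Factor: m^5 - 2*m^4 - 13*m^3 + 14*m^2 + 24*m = (m)*(m^4 - 2*m^3 - 13*m^2 + 14*m + 24) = m*(m + 1)*(m^3 - 3*m^2 - 10*m + 24) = m*(m + 1)*(m + 3)*(m^2 - 6*m + 8) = m*(m - 4)*(m + 1)*(m + 3)*(m - 2)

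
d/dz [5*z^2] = 10*z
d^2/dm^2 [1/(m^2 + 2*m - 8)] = 2*(-m^2 - 2*m + 4*(m + 1)^2 + 8)/(m^2 + 2*m - 8)^3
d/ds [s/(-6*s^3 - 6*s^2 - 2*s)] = 3*(2*s + 1)/(2*(3*s^2 + 3*s + 1)^2)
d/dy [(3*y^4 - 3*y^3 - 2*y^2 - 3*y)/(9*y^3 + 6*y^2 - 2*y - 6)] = (27*y^6 + 36*y^5 - 18*y^4 - 6*y^3 + 76*y^2 + 24*y + 18)/(81*y^6 + 108*y^5 - 132*y^3 - 68*y^2 + 24*y + 36)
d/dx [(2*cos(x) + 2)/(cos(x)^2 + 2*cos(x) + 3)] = 2*(-sin(x)^2 + 2*cos(x))*sin(x)/(cos(x)^2 + 2*cos(x) + 3)^2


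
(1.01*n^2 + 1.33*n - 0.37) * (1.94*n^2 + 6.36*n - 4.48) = 1.9594*n^4 + 9.0038*n^3 + 3.2162*n^2 - 8.3116*n + 1.6576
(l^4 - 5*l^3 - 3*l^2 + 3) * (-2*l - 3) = -2*l^5 + 7*l^4 + 21*l^3 + 9*l^2 - 6*l - 9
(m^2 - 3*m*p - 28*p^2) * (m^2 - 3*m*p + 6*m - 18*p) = m^4 - 6*m^3*p + 6*m^3 - 19*m^2*p^2 - 36*m^2*p + 84*m*p^3 - 114*m*p^2 + 504*p^3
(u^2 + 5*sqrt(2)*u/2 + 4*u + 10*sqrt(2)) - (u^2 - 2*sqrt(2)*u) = 4*u + 9*sqrt(2)*u/2 + 10*sqrt(2)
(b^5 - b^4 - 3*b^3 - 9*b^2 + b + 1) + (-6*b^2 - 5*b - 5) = b^5 - b^4 - 3*b^3 - 15*b^2 - 4*b - 4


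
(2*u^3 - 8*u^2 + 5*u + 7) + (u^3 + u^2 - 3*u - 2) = 3*u^3 - 7*u^2 + 2*u + 5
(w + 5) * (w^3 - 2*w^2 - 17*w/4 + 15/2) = w^4 + 3*w^3 - 57*w^2/4 - 55*w/4 + 75/2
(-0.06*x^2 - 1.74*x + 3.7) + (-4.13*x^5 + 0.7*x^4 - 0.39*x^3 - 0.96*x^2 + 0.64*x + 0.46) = -4.13*x^5 + 0.7*x^4 - 0.39*x^3 - 1.02*x^2 - 1.1*x + 4.16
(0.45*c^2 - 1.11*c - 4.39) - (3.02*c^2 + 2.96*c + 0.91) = -2.57*c^2 - 4.07*c - 5.3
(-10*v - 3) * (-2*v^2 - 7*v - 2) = 20*v^3 + 76*v^2 + 41*v + 6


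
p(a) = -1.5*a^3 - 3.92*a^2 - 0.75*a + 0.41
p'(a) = -4.5*a^2 - 7.84*a - 0.75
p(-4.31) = 50.92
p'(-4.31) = -50.55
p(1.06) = -6.58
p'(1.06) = -14.12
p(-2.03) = -1.67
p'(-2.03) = -3.38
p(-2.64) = 2.67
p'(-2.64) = -11.42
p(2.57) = -52.87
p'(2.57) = -50.62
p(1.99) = -28.43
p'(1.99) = -34.17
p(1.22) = -9.06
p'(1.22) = -17.01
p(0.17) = 0.16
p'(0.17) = -2.21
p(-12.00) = 2036.93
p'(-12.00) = -554.67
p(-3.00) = 7.88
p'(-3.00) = -17.73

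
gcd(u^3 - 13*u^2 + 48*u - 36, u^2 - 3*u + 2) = u - 1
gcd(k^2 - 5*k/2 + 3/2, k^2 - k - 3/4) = k - 3/2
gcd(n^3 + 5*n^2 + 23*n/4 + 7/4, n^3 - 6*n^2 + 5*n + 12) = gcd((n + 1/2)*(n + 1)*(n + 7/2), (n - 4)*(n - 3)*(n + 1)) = n + 1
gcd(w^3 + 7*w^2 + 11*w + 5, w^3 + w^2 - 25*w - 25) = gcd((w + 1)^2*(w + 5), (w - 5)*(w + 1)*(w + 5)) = w^2 + 6*w + 5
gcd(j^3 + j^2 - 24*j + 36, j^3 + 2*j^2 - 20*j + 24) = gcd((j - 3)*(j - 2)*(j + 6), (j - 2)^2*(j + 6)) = j^2 + 4*j - 12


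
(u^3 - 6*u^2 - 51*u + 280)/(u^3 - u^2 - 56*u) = (u - 5)/u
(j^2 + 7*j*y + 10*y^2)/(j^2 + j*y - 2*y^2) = (-j - 5*y)/(-j + y)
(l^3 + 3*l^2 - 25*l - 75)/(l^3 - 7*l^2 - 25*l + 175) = (l + 3)/(l - 7)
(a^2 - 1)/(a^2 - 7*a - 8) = (a - 1)/(a - 8)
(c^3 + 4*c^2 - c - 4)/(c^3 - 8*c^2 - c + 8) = (c + 4)/(c - 8)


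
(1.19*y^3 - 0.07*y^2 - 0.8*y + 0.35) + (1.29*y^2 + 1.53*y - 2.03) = 1.19*y^3 + 1.22*y^2 + 0.73*y - 1.68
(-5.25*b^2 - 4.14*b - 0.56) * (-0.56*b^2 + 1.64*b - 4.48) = 2.94*b^4 - 6.2916*b^3 + 17.044*b^2 + 17.6288*b + 2.5088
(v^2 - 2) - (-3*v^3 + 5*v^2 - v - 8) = 3*v^3 - 4*v^2 + v + 6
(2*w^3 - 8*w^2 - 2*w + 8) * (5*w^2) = 10*w^5 - 40*w^4 - 10*w^3 + 40*w^2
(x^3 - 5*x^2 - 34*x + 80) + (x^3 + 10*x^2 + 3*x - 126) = 2*x^3 + 5*x^2 - 31*x - 46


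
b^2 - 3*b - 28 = (b - 7)*(b + 4)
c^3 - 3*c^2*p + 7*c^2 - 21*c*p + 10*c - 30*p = (c + 2)*(c + 5)*(c - 3*p)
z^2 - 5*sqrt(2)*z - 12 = (z - 6*sqrt(2))*(z + sqrt(2))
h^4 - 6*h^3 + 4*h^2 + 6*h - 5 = (h - 5)*(h - 1)^2*(h + 1)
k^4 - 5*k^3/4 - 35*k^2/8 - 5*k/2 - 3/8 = (k - 3)*(k + 1/4)*(k + 1/2)*(k + 1)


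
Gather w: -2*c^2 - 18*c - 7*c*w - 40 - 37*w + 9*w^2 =-2*c^2 - 18*c + 9*w^2 + w*(-7*c - 37) - 40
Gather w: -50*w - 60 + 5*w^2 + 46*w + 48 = 5*w^2 - 4*w - 12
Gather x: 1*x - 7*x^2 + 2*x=-7*x^2 + 3*x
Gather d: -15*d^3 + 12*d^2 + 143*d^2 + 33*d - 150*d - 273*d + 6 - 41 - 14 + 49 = -15*d^3 + 155*d^2 - 390*d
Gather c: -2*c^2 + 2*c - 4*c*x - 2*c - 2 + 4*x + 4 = -2*c^2 - 4*c*x + 4*x + 2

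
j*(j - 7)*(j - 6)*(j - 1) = j^4 - 14*j^3 + 55*j^2 - 42*j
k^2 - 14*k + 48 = (k - 8)*(k - 6)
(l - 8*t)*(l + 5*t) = l^2 - 3*l*t - 40*t^2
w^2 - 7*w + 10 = (w - 5)*(w - 2)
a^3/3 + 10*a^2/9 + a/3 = a*(a/3 + 1)*(a + 1/3)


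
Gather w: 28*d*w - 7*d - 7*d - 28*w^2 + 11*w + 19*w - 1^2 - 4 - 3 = -14*d - 28*w^2 + w*(28*d + 30) - 8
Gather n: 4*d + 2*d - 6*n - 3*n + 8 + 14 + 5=6*d - 9*n + 27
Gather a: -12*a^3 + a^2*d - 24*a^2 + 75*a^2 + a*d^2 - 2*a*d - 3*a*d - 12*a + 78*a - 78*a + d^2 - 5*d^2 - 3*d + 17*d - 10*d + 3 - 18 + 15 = -12*a^3 + a^2*(d + 51) + a*(d^2 - 5*d - 12) - 4*d^2 + 4*d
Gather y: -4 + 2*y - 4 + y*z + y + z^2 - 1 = y*(z + 3) + z^2 - 9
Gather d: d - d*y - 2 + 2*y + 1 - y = d*(1 - y) + y - 1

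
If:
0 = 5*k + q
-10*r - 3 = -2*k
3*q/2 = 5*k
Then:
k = 0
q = 0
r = -3/10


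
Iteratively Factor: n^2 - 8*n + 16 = (n - 4)*(n - 4)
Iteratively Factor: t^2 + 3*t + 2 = (t + 2)*(t + 1)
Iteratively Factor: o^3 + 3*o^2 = (o + 3)*(o^2) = o*(o + 3)*(o)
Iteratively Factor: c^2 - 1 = (c - 1)*(c + 1)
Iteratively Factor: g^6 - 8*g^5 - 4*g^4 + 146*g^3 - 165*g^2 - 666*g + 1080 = (g - 4)*(g^5 - 4*g^4 - 20*g^3 + 66*g^2 + 99*g - 270) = (g - 4)*(g - 3)*(g^4 - g^3 - 23*g^2 - 3*g + 90) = (g - 4)*(g - 3)*(g + 3)*(g^3 - 4*g^2 - 11*g + 30) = (g - 5)*(g - 4)*(g - 3)*(g + 3)*(g^2 + g - 6) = (g - 5)*(g - 4)*(g - 3)*(g - 2)*(g + 3)*(g + 3)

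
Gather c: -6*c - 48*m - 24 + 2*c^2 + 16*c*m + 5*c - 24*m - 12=2*c^2 + c*(16*m - 1) - 72*m - 36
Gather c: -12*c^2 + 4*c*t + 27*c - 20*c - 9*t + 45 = -12*c^2 + c*(4*t + 7) - 9*t + 45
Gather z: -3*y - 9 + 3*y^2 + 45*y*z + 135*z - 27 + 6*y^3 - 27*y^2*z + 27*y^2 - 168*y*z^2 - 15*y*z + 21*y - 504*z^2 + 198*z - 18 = 6*y^3 + 30*y^2 + 18*y + z^2*(-168*y - 504) + z*(-27*y^2 + 30*y + 333) - 54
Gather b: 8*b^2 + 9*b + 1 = 8*b^2 + 9*b + 1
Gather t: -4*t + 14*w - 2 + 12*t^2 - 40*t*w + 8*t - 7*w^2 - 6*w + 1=12*t^2 + t*(4 - 40*w) - 7*w^2 + 8*w - 1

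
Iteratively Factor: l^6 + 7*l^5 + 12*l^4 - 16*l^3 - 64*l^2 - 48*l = (l - 2)*(l^5 + 9*l^4 + 30*l^3 + 44*l^2 + 24*l) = (l - 2)*(l + 2)*(l^4 + 7*l^3 + 16*l^2 + 12*l) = (l - 2)*(l + 2)*(l + 3)*(l^3 + 4*l^2 + 4*l) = (l - 2)*(l + 2)^2*(l + 3)*(l^2 + 2*l) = (l - 2)*(l + 2)^3*(l + 3)*(l)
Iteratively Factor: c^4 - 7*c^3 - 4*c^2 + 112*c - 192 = (c - 4)*(c^3 - 3*c^2 - 16*c + 48) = (c - 4)^2*(c^2 + c - 12) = (c - 4)^2*(c + 4)*(c - 3)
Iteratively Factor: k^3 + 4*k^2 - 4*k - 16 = (k + 2)*(k^2 + 2*k - 8) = (k - 2)*(k + 2)*(k + 4)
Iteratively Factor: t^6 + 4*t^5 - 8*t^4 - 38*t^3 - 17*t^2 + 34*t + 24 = (t + 1)*(t^5 + 3*t^4 - 11*t^3 - 27*t^2 + 10*t + 24) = (t + 1)*(t + 2)*(t^4 + t^3 - 13*t^2 - t + 12) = (t + 1)^2*(t + 2)*(t^3 - 13*t + 12) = (t + 1)^2*(t + 2)*(t + 4)*(t^2 - 4*t + 3) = (t - 3)*(t + 1)^2*(t + 2)*(t + 4)*(t - 1)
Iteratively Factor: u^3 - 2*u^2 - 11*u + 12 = (u - 1)*(u^2 - u - 12) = (u - 4)*(u - 1)*(u + 3)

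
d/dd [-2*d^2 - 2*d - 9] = -4*d - 2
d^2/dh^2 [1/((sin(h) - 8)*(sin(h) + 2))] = (-4*sin(h)^4 + 18*sin(h)^3 - 94*sin(h)^2 + 60*sin(h) + 104)/((sin(h) - 8)^3*(sin(h) + 2)^3)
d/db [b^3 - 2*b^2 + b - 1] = 3*b^2 - 4*b + 1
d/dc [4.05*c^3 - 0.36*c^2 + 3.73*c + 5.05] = 12.15*c^2 - 0.72*c + 3.73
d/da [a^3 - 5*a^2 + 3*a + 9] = 3*a^2 - 10*a + 3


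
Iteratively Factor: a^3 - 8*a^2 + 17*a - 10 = (a - 5)*(a^2 - 3*a + 2) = (a - 5)*(a - 2)*(a - 1)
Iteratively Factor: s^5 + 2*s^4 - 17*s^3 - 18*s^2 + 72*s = (s - 3)*(s^4 + 5*s^3 - 2*s^2 - 24*s) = (s - 3)*(s + 3)*(s^3 + 2*s^2 - 8*s) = s*(s - 3)*(s + 3)*(s^2 + 2*s - 8) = s*(s - 3)*(s - 2)*(s + 3)*(s + 4)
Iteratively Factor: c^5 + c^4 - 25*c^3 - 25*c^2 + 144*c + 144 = (c - 4)*(c^4 + 5*c^3 - 5*c^2 - 45*c - 36) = (c - 4)*(c + 3)*(c^3 + 2*c^2 - 11*c - 12) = (c - 4)*(c + 1)*(c + 3)*(c^2 + c - 12) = (c - 4)*(c - 3)*(c + 1)*(c + 3)*(c + 4)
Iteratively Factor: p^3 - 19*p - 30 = (p + 2)*(p^2 - 2*p - 15) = (p + 2)*(p + 3)*(p - 5)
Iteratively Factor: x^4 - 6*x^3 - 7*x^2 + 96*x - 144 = (x - 3)*(x^3 - 3*x^2 - 16*x + 48) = (x - 3)*(x + 4)*(x^2 - 7*x + 12) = (x - 4)*(x - 3)*(x + 4)*(x - 3)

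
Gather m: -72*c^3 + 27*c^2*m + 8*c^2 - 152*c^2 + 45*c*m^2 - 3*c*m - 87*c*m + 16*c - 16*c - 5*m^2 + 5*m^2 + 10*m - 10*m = -72*c^3 - 144*c^2 + 45*c*m^2 + m*(27*c^2 - 90*c)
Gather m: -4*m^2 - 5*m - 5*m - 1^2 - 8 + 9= -4*m^2 - 10*m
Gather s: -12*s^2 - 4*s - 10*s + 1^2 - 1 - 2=-12*s^2 - 14*s - 2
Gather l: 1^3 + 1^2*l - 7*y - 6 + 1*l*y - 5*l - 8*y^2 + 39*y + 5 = l*(y - 4) - 8*y^2 + 32*y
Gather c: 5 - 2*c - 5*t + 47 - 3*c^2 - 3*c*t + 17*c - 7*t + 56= -3*c^2 + c*(15 - 3*t) - 12*t + 108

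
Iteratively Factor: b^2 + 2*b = (b)*(b + 2)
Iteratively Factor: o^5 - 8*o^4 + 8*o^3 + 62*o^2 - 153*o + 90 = (o + 3)*(o^4 - 11*o^3 + 41*o^2 - 61*o + 30) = (o - 2)*(o + 3)*(o^3 - 9*o^2 + 23*o - 15) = (o - 2)*(o - 1)*(o + 3)*(o^2 - 8*o + 15) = (o - 5)*(o - 2)*(o - 1)*(o + 3)*(o - 3)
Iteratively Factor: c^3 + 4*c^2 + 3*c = (c + 1)*(c^2 + 3*c) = (c + 1)*(c + 3)*(c)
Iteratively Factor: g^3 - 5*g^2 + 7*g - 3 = (g - 3)*(g^2 - 2*g + 1) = (g - 3)*(g - 1)*(g - 1)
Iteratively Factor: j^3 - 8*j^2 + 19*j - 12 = (j - 4)*(j^2 - 4*j + 3) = (j - 4)*(j - 1)*(j - 3)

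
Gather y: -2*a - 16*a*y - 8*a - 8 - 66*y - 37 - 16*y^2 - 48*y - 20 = -10*a - 16*y^2 + y*(-16*a - 114) - 65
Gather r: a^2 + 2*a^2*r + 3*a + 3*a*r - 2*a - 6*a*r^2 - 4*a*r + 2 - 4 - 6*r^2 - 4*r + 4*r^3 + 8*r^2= a^2 + a + 4*r^3 + r^2*(2 - 6*a) + r*(2*a^2 - a - 4) - 2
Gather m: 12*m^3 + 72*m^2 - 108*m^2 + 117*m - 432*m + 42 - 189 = 12*m^3 - 36*m^2 - 315*m - 147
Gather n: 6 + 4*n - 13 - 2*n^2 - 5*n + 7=-2*n^2 - n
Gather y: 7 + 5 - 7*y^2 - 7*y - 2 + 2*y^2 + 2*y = -5*y^2 - 5*y + 10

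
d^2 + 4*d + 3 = (d + 1)*(d + 3)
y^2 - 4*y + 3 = (y - 3)*(y - 1)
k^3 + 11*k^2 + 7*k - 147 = (k - 3)*(k + 7)^2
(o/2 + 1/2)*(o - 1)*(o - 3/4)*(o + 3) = o^4/2 + 9*o^3/8 - 13*o^2/8 - 9*o/8 + 9/8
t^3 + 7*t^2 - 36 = (t - 2)*(t + 3)*(t + 6)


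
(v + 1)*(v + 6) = v^2 + 7*v + 6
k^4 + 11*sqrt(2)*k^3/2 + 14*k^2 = k^2*(k + 2*sqrt(2))*(k + 7*sqrt(2)/2)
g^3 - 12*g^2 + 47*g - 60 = (g - 5)*(g - 4)*(g - 3)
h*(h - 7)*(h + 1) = h^3 - 6*h^2 - 7*h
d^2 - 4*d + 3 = (d - 3)*(d - 1)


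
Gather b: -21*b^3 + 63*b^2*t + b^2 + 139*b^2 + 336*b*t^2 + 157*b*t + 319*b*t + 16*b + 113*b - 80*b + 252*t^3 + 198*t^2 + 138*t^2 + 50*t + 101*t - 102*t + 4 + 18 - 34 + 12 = -21*b^3 + b^2*(63*t + 140) + b*(336*t^2 + 476*t + 49) + 252*t^3 + 336*t^2 + 49*t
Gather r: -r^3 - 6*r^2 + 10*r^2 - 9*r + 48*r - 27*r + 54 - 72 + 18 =-r^3 + 4*r^2 + 12*r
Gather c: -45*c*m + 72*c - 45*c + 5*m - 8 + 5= c*(27 - 45*m) + 5*m - 3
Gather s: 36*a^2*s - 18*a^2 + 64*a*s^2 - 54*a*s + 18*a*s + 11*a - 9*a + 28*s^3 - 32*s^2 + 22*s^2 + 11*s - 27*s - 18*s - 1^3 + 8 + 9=-18*a^2 + 2*a + 28*s^3 + s^2*(64*a - 10) + s*(36*a^2 - 36*a - 34) + 16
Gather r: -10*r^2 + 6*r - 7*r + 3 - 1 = -10*r^2 - r + 2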